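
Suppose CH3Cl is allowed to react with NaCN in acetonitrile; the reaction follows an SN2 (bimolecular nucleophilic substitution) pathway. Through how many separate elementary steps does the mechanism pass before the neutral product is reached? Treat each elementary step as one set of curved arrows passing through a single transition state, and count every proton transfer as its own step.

1

Step 1: The cyanide nucleophile donates a lone pair from C to the α-carbon in a backside attack; simultaneously the C–Cl σ-bond breaks and both of its electrons leave with Cl⁻. One concerted step with inversion of configuration.
Total: 1 elementary step.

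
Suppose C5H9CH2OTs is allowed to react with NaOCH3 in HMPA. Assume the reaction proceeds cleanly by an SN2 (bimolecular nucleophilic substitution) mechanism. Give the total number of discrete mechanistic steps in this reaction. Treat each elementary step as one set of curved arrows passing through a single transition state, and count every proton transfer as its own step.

Step 1: Backside attack by CH3O⁻ on the carbon bearing the tosylate: the new C–O bond forms as the C–O bond breaks, with Walden inversion at carbon.
Total: 1 elementary step.

1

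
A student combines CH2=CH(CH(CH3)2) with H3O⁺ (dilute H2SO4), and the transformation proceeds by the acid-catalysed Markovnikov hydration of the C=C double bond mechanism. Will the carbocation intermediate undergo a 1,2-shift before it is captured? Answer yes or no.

The first-formed carbocation is secondary.
The adjacent isopropyl carbon already bears 2 other carbon substituents and has a hydrogen to migrate; after a 1,2-hydride shift from that carbon the positive charge sits on a tertiary centre.
Tertiary is more stable than secondary, so the shift occurs.

yes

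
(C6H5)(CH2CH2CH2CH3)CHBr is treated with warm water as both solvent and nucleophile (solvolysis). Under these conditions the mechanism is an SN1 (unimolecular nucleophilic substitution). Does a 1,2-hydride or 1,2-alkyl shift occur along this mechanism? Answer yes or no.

The first-formed carbocation is secondary.
No single 1,2-shift to an adjacent carbon would produce a more-substituted cation than the one already present, so no rearrangement occurs.

no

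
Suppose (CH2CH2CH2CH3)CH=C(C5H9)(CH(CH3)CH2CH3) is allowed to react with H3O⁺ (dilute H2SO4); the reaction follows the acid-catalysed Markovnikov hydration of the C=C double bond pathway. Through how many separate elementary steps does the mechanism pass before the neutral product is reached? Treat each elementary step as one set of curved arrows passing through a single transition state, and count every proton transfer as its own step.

3

Step 1: Protonation of the alkene by H3O⁺: the π bond acts as the nucleophile and picks up H⁺, giving the more stable (Markovnikov) tertiary carbocation. H2O is released.
(No 1,2-shift: no single shift to an adjacent carbon would give a more stable cation.)
Step 2: A lone pair on the oxygen of H2O attacks the carbocation, forming a C–O bond and an oxonium ion (a protonated alcohol).
Step 3: Deprotonation of the oxonium ion by a water molecule delivers the neutral alcohol and regenerates the acid catalyst.
Total: 3 elementary steps.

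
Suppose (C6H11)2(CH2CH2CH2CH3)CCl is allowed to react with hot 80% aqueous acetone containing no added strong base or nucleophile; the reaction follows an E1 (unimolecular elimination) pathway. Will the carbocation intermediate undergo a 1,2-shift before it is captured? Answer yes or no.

The first-formed carbocation is tertiary.
No single 1,2-shift to an adjacent carbon would produce a more-substituted cation than the one already present, so no rearrangement occurs.

no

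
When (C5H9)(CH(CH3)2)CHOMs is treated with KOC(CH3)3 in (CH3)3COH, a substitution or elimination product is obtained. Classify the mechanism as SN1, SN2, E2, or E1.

Conditions: a strong/bulky base with a secondary substrate bearing a β-hydrogen.
These conditions are the textbook signature of the E2 pathway.
A strong (often hindered) base removes a β-H in concert with loss of the leaving group — bimolecular elimination.

E2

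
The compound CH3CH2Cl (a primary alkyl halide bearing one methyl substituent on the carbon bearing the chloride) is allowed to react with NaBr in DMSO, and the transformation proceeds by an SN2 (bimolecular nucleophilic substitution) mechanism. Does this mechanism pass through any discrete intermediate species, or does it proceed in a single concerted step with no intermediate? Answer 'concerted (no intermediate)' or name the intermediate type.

concerted (no intermediate)

Br⁻ attacks the back face of the α-carbon while Cl⁻ departs with the C–Cl bonding pair — a single concerted displacement through a pentacoordinate transition state.
All bond changes occur in one transition state; no discrete intermediate is formed.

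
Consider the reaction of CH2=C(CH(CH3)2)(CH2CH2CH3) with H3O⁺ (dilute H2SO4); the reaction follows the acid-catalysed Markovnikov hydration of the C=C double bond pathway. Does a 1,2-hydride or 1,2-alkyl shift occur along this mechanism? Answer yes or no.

The first-formed carbocation is tertiary.
No single 1,2-shift to an adjacent carbon would produce a more-substituted cation than the one already present, so no rearrangement occurs.

no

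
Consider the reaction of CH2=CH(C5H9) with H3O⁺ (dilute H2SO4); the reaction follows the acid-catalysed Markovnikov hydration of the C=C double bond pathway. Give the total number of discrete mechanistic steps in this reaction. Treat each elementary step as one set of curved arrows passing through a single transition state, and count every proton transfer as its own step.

Step 1: Electrophilic addition begins with the π(C=C) electrons forming a bond to the proton of H3O⁺. Following Markovnikov's rule, the resulting cation is secondary. H2O is released.
Step 2: A 1,2-hydride shift from the adjacent cyclopentyl carbon moves the positive charge from the secondary centre to an adjacent carbon, generating a more stable tertiary carbocation.
Step 3: Water acts as the nucleophile: an oxygen lone pair bonds to the cationic carbon, giving an oxonium-ion intermediate.
Step 4: Proton transfer from the O–H of the oxonium ion to H2O completes the catalytic cycle and yields the alcohol.
Total: 4 elementary steps.

4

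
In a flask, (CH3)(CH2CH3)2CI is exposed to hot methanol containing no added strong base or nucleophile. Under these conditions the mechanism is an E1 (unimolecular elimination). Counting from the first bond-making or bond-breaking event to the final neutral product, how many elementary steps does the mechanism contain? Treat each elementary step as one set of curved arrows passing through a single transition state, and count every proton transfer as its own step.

Step 1: The C–I bond breaks with both electrons going to the iodide; I⁻ leaves and a tertiary carbocation remains.
(No 1,2-shift: no single shift to an adjacent carbon would give a more stable cation.)
Step 2: A weak base (a methanol molecule from the solvent) removes a proton from a carbon adjacent to the cationic centre; the electrons of that C–H bond become the new π(C=C) bond, giving the alkene.
Total: 2 elementary steps.

2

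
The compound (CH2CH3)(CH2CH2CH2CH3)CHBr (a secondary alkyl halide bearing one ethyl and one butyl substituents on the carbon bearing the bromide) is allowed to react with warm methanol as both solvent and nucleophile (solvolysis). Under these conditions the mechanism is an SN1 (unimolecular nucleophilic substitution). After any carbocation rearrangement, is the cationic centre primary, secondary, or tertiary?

secondary

Step 1: Unassisted departure of Br⁻ (taking the C–Br bonding pair) generates a secondary carbocation.
No single 1,2-shift to an adjacent carbon would give a more-substituted cation, so no rearrangement occurs.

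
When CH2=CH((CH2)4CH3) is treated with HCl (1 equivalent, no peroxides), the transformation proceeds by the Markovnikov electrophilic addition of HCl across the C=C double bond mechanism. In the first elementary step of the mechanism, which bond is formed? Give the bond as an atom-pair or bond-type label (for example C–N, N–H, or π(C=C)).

C–H

Step 1: The π electrons of the C=C bond attack a proton of HCl; Markovnikov addition places the new C–H on the less-substituted alkene carbon, so the positive charge ends up on the more-substituted carbon — a secondary carbocation. The H–Cl bond breaks heterolytically, releasing Cl⁻.
The bond formed in this step is the C–H bond.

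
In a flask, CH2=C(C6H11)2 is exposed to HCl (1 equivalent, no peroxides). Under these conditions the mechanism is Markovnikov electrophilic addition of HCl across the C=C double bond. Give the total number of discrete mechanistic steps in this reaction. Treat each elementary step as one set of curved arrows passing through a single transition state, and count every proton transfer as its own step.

2

Step 1: The π electrons of the C=C bond attack a proton of HCl; Markovnikov addition places the new C–H on the less-substituted alkene carbon, so the positive charge ends up on the more-substituted carbon — a tertiary carbocation. The H–Cl bond breaks heterolytically, releasing Cl⁻.
(No 1,2-shift: no single shift to an adjacent carbon would give a more stable cation.)
Step 2: Cl⁻ captures the cation: a lone pair on Cl⁻ fills the empty p orbital, producing the alkyl halide product.
Total: 2 elementary steps.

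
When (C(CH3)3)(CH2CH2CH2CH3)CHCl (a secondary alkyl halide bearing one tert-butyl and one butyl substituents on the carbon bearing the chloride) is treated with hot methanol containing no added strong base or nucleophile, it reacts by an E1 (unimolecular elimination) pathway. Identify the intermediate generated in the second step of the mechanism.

tertiary carbocation

Step 1: Rate-determining heterolysis of the C–Cl bond gives Cl⁻ and a secondary carbocation.
Step 2: A methyl group with its bonding pair migrates from the adjacent tert-butyl carbon to the cationic centre — a 1,2-methyl shift — upgrading the secondary cation to a tertiary one.
After step 2 the species present is a tertiary carbocation.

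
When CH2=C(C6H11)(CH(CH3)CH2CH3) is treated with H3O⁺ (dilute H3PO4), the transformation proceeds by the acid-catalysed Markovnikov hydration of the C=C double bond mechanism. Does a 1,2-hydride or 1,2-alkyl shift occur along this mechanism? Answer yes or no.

no

The first-formed carbocation is tertiary.
No single 1,2-shift to an adjacent carbon would produce a more-substituted cation than the one already present, so no rearrangement occurs.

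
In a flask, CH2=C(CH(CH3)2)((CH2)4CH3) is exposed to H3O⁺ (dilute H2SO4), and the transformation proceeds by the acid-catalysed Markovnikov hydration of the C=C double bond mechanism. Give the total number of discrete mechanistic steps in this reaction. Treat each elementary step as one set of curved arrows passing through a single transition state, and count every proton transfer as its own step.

3

Step 1: Electrophilic addition begins with the π(C=C) electrons forming a bond to the proton of H3O⁺. Following Markovnikov's rule, the resulting cation is tertiary. H2O is released.
(No 1,2-shift: no single shift to an adjacent carbon would give a more stable cation.)
Step 2: Water acts as the nucleophile: an oxygen lone pair bonds to the cationic carbon, giving an oxonium-ion intermediate.
Step 3: H2O removes a proton from the oxonium oxygen, regenerating H3O⁺ and giving the neutral alcohol.
Total: 3 elementary steps.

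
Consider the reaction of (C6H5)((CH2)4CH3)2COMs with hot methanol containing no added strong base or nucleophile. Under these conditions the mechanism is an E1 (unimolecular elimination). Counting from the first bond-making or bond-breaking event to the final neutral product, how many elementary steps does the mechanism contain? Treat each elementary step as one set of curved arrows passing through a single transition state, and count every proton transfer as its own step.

2

Step 1: Unassisted departure of MsO⁻ (taking the C–O bonding pair) generates a tertiary carbocation.
(No 1,2-shift: no single shift to an adjacent carbon would give a more stable cation.)
Step 2: A weak base (a methanol molecule from the solvent) removes a proton from a carbon adjacent to the cationic centre; the electrons of that C–H bond become the new π(C=C) bond, giving the alkene.
Total: 2 elementary steps.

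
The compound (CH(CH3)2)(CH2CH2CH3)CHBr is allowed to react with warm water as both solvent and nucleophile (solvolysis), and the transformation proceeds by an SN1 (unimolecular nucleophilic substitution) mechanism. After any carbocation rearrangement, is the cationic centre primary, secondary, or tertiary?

tertiary

Step 1: The C–Br bond breaks with both electrons going to the bromide; Br⁻ leaves and a secondary carbocation remains.
Step 2: A hydride (H with its bonding pair) migrates from the adjacent isopropyl carbon to the cationic centre — a 1,2-hydride shift — upgrading the secondary cation to a tertiary one.
The cation rearranges from secondary to tertiary via a 1,2-hydride shift from the adjacent isopropyl carbon; the tertiary cation is what reacts next.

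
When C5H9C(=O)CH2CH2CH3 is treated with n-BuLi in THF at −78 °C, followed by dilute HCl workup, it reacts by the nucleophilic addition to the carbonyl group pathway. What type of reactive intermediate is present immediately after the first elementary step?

Step 1: A lone pair / filled orbital on the carbanion-like carbon of n-BuLi attacks the electrophilic carbonyl carbon; the π(C=O) electrons shift onto oxygen, producing a tetrahedral alkoxide intermediate.
After step 1 the species present is a tetrahedral alkoxide intermediate.

tetrahedral alkoxide intermediate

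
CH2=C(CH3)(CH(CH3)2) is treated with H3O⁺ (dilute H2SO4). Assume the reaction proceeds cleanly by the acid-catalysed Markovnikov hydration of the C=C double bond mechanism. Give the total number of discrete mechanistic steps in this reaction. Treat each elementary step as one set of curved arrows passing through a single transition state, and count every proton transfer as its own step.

3

Step 1: Electrophilic addition begins with the π(C=C) electrons forming a bond to the proton of H3O⁺. Following Markovnikov's rule, the resulting cation is tertiary. H2O is released.
(No 1,2-shift: no single shift to an adjacent carbon would give a more stable cation.)
Step 2: A lone pair on the oxygen of H2O attacks the carbocation, forming a C–O bond and an oxonium ion (a protonated alcohol).
Step 3: Deprotonation of the oxonium ion by a water molecule delivers the neutral alcohol and regenerates the acid catalyst.
Total: 3 elementary steps.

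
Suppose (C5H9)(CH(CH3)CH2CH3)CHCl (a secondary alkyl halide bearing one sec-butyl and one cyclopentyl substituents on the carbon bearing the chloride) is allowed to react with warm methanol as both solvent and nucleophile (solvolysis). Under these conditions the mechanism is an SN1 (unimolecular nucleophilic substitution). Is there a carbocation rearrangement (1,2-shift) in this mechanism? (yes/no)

The first-formed carbocation is secondary.
The adjacent sec-butyl carbon already bears 2 other carbon substituents and has a hydrogen to migrate; after a 1,2-hydride shift from that carbon the positive charge sits on a tertiary centre.
Tertiary is more stable than secondary, so the shift occurs.

yes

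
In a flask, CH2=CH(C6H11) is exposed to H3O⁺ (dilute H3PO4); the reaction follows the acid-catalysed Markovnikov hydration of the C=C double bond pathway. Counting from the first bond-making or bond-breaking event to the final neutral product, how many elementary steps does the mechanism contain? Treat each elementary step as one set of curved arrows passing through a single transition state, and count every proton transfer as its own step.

Step 1: Electrophilic addition begins with the π(C=C) electrons forming a bond to the proton of H3O⁺. Following Markovnikov's rule, the resulting cation is secondary. H2O is released.
Step 2: A 1,2-hydride shift from the adjacent cyclohexyl carbon moves the positive charge from the secondary centre to an adjacent carbon, generating a more stable tertiary carbocation.
Step 3: A lone pair on the oxygen of H2O attacks the carbocation, forming a C–O bond and an oxonium ion (a protonated alcohol).
Step 4: Proton transfer from the O–H of the oxonium ion to H2O completes the catalytic cycle and yields the alcohol.
Total: 4 elementary steps.

4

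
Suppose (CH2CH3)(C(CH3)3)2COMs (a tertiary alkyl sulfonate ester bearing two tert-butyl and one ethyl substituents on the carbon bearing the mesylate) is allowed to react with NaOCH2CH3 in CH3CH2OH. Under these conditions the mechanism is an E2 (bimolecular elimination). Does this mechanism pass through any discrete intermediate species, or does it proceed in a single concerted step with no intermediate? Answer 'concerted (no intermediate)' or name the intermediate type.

concerted (no intermediate)

In one step, CH3CH2O⁻ pulls off a β-proton, the C–O bond cleaves, and a C=C double bond forms between the α- and β-carbons (E2, anti elimination).
All bond changes occur in one transition state; no discrete intermediate is formed.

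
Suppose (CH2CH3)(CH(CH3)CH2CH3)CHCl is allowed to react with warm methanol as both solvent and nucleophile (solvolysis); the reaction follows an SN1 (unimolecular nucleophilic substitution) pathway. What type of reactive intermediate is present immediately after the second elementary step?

tertiary carbocation

Step 1: Ionisation: the C–Cl σ-bond cleaves heterolytically; both bonding electrons depart with Cl⁻, leaving a secondary carbocation at the α-carbon.
Step 2: A 1,2-hydride shift from the adjacent sec-butyl carbon moves the positive charge from the secondary centre to an adjacent carbon, generating a more stable tertiary carbocation.
After step 2 the species present is a tertiary carbocation.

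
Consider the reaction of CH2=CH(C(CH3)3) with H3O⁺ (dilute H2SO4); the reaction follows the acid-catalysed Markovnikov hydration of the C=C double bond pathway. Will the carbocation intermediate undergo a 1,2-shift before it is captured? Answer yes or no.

The first-formed carbocation is secondary.
The adjacent tert-butyl carbon has no hydrogen but bears methyl groups; migration of one methyl with its bonding pair (a 1,2-methyl shift) places the charge on a tertiary centre.
Tertiary is more stable than secondary, so the shift occurs.

yes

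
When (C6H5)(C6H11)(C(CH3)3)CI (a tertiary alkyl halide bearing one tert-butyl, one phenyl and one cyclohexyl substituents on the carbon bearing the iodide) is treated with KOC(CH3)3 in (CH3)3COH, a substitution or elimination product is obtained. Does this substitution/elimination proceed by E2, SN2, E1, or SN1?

E2

Conditions: a strong/bulky base with a tertiary substrate bearing a β-hydrogen.
These conditions are the textbook signature of the E2 pathway.
A strong (often hindered) base removes a β-H in concert with loss of the leaving group — bimolecular elimination.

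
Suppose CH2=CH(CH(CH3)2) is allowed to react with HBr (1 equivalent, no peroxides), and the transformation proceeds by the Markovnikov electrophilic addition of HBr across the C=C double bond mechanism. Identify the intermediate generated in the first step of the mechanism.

secondary carbocation

Step 1: Electrophilic addition begins with the π(C=C) electrons forming a bond to the proton of HBr. Following Markovnikov's rule, the resulting cation is secondary. The H–Br bond breaks heterolytically, releasing Br⁻.
After step 1 the species present is a secondary carbocation.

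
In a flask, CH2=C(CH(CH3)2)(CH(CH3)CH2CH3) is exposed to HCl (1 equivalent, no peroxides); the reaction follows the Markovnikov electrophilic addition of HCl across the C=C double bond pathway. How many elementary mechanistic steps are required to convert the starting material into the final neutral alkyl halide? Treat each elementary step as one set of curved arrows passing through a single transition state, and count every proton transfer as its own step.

Step 1: The π electrons of the C=C bond attack a proton of HCl; Markovnikov addition places the new C–H on the less-substituted alkene carbon, so the positive charge ends up on the more-substituted carbon — a tertiary carbocation. The H–Cl bond breaks heterolytically, releasing Cl⁻.
(No 1,2-shift: no single shift to an adjacent carbon would give a more stable cation.)
Step 2: Nucleophilic attack by Cl⁻ on the carbocation completes the addition, giving R–Cl.
Total: 2 elementary steps.

2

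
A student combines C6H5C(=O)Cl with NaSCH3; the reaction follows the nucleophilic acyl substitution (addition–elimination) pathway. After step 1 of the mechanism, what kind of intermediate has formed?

Step 1: A lone pair on the S of CH3S⁻ attacks the electrophilic acyl carbon; the π(C=O) electrons move onto oxygen, giving a tetrahedral intermediate.
After step 1 the species present is a tetrahedral intermediate.

tetrahedral intermediate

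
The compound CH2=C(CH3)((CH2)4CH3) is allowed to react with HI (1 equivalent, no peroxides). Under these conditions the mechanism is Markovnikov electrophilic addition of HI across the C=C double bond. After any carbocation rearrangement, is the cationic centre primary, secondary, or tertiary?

tertiary

Step 1: Protonation of the alkene by HI: the π bond acts as the nucleophile and picks up H⁺, giving the more stable (Markovnikov) tertiary carbocation. The H–I bond breaks heterolytically, releasing I⁻.
No single 1,2-shift to an adjacent carbon would give a more-substituted cation, so no rearrangement occurs.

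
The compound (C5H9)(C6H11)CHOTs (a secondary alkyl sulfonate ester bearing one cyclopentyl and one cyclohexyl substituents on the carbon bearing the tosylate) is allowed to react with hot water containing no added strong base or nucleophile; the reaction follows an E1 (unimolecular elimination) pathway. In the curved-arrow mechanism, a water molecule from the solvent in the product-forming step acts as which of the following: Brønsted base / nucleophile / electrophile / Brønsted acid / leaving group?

Step 3: A weak base (a water molecule from the solvent) removes a proton from a carbon adjacent to the cationic centre; the electrons of that C–H bond become the new π(C=C) bond, giving the alkene.
A water molecule from the solvent in the product-forming step accepts a proton in a proton-transfer step — a Brønsted base.

Brønsted base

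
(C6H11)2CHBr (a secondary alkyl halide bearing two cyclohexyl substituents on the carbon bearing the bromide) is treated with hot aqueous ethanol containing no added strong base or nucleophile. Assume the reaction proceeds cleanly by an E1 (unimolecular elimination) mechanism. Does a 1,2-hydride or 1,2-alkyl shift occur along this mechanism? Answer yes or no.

yes

The first-formed carbocation is secondary.
The adjacent cyclohexyl carbon already bears 2 other carbon substituents and has a hydrogen to migrate; after a 1,2-hydride shift from that carbon the positive charge sits on a tertiary centre.
Tertiary is more stable than secondary, so the shift occurs.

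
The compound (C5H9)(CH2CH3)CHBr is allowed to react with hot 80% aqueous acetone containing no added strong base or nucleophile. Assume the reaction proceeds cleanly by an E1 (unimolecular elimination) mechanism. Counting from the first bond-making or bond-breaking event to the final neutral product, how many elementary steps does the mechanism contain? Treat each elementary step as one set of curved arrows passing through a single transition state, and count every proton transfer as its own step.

3

Step 1: Rate-determining heterolysis of the C–Br bond gives Br⁻ and a secondary carbocation.
Step 2: Carbocation rearrangement: a 1,2-hydride shift from the adjacent cyclopentyl carbon converts the initially-formed secondary cation into the more stable tertiary cation.
Step 3: A water molecule (solvent) deprotonates a β-carbon; as the C–H bond breaks, those electrons form the new alkene π bond.
Total: 3 elementary steps.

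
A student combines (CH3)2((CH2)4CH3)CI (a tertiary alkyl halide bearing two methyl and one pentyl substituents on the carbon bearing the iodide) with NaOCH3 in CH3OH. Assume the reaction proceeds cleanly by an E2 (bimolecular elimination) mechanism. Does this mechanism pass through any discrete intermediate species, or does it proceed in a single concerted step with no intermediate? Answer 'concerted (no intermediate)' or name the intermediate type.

Concerted anti-periplanar elimination: CH3O⁻ abstracts a β-H while I⁻ leaves, and the C–H electrons become the new C=C π bond — all in a single transition state.
All bond changes occur in one transition state; no discrete intermediate is formed.

concerted (no intermediate)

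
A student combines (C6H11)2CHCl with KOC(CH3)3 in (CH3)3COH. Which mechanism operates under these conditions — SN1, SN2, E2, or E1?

Conditions: a strong/bulky base with a secondary substrate bearing a β-hydrogen.
These conditions are the textbook signature of the E2 pathway.
A strong (often hindered) base removes a β-H in concert with loss of the leaving group — bimolecular elimination.

E2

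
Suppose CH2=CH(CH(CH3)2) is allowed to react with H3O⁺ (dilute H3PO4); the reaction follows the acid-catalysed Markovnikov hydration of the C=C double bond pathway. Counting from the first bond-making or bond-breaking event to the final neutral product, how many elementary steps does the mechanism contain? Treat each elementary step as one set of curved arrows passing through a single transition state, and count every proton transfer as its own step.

Step 1: Electrophilic addition begins with the π(C=C) electrons forming a bond to the proton of H3O⁺. Following Markovnikov's rule, the resulting cation is secondary. H2O is released.
Step 2: Carbocation rearrangement: a 1,2-hydride shift from the adjacent isopropyl carbon converts the initially-formed secondary cation into the more stable tertiary cation.
Step 3: Water acts as the nucleophile: an oxygen lone pair bonds to the cationic carbon, giving an oxonium-ion intermediate.
Step 4: Deprotonation of the oxonium ion by a water molecule delivers the neutral alcohol and regenerates the acid catalyst.
Total: 4 elementary steps.

4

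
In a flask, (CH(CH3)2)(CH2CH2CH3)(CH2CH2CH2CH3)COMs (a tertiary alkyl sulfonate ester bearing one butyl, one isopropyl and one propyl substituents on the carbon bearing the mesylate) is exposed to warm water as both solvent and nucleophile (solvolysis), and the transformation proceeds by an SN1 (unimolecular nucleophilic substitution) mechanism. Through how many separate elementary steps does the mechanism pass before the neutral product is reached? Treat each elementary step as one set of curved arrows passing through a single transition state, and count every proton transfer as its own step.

Step 1: The C–O bond breaks with both electrons going to the mesylate; MsO⁻ leaves and a tertiary carbocation remains.
(No 1,2-shift: no single shift to an adjacent carbon would give a more stable cation.)
Step 2: H2O donates an oxygen lone pair into the empty p orbital of the cation, giving a protonated alcohol (an oxonium ion).
Step 3: A second solvent molecule removes the proton on oxygen, giving the neutral alcohol product.
Total: 3 elementary steps.

3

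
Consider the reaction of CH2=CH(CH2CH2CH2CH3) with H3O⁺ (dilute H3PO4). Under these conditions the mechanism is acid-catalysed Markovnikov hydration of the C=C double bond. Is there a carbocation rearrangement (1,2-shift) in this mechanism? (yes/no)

The first-formed carbocation is secondary.
No single 1,2-shift to an adjacent carbon would produce a more-substituted cation than the one already present, so no rearrangement occurs.

no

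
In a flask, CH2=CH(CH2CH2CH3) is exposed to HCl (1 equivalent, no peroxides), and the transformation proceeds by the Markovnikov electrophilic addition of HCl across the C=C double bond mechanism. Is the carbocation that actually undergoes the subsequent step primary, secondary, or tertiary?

Step 1: The π electrons of the C=C bond attack a proton of HCl; Markovnikov addition places the new C–H on the less-substituted alkene carbon, so the positive charge ends up on the more-substituted carbon — a secondary carbocation. The H–Cl bond breaks heterolytically, releasing Cl⁻.
No single 1,2-shift to an adjacent carbon would give a more-substituted cation, so no rearrangement occurs.

secondary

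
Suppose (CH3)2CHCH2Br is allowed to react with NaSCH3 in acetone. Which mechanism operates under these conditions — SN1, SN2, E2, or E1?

Conditions: a primary substrate with a strong nucleophile in the polar aprotic solvent acetone.
These conditions are the textbook signature of the SN2 pathway.
An unhindered substrate with a strong nucleophile in a polar aprotic solvent favours one-step backside displacement.

SN2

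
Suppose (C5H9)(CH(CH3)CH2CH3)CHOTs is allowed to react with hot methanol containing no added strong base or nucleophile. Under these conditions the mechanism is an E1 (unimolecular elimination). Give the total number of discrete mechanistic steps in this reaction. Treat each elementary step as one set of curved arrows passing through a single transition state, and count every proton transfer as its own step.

Step 1: Ionisation: the C–O σ-bond cleaves heterolytically; both bonding electrons depart with TsO⁻, leaving a secondary carbocation at the α-carbon.
Step 2: A hydride (H with its bonding pair) migrates from the adjacent sec-butyl carbon to the cationic centre — a 1,2-hydride shift — upgrading the secondary cation to a tertiary one.
Step 3: Loss of a β-proton to a methanol molecule of the solvent: the C–H bonding pair collapses toward the cationic carbon to form the C=C π bond, yielding the alkene.
Total: 3 elementary steps.

3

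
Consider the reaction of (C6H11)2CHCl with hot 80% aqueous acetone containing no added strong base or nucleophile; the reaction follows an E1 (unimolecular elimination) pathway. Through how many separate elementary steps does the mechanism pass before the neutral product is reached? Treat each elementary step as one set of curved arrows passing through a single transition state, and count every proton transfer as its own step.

3

Step 1: Unassisted departure of Cl⁻ (taking the C–Cl bonding pair) generates a secondary carbocation.
Step 2: A hydride (H with its bonding pair) migrates from the adjacent cyclohexyl carbon to the cationic centre — a 1,2-hydride shift — upgrading the secondary cation to a tertiary one.
Step 3: A water molecule (solvent) deprotonates a β-carbon; as the C–H bond breaks, those electrons form the new alkene π bond.
Total: 3 elementary steps.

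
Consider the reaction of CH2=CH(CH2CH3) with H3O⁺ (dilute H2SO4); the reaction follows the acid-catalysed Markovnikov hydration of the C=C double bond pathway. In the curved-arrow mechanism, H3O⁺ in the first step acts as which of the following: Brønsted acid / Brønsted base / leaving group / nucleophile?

Step 1: Electrophilic addition begins with the π(C=C) electrons forming a bond to the proton of H3O⁺. Following Markovnikov's rule, the resulting cation is secondary. H2O is released.
H3O⁺ in the first step donates a proton in a proton-transfer step — a Brønsted acid.

Brønsted acid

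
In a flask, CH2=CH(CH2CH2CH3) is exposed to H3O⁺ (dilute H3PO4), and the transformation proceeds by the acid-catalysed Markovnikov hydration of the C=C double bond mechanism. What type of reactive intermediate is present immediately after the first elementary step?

Step 1: The π electrons of the C=C bond attack a proton of H3O⁺; Markovnikov addition places the new C–H on the less-substituted alkene carbon, so the positive charge ends up on the more-substituted carbon — a secondary carbocation. H2O is released.
After step 1 the species present is a secondary carbocation.

secondary carbocation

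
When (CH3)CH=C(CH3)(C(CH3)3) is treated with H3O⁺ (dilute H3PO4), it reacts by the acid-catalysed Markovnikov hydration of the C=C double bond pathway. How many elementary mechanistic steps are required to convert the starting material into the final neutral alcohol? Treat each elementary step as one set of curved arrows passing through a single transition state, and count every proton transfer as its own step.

3

Step 1: The π electrons of the C=C bond attack a proton of H3O⁺; Markovnikov addition places the new C–H on the less-substituted alkene carbon, so the positive charge ends up on the more-substituted carbon — a tertiary carbocation. H2O is released.
(No 1,2-shift: no single shift to an adjacent carbon would give a more stable cation.)
Step 2: A lone pair on the oxygen of H2O attacks the carbocation, forming a C–O bond and an oxonium ion (a protonated alcohol).
Step 3: Deprotonation of the oxonium ion by a water molecule delivers the neutral alcohol and regenerates the acid catalyst.
Total: 3 elementary steps.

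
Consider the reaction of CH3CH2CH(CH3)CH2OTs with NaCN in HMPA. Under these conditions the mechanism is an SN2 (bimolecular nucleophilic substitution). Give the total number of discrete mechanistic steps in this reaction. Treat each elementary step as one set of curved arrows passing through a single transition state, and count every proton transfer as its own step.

Step 1: The cyanide nucleophile donates a lone pair from C to the α-carbon in a backside attack; simultaneously the C–O σ-bond breaks and both of its electrons leave with TsO⁻. One concerted step with inversion of configuration.
Total: 1 elementary step.

1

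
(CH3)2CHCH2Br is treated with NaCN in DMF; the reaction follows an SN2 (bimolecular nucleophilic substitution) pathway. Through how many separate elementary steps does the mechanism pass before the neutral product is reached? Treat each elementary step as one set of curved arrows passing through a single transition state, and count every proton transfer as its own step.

1

Step 1: CN⁻ attacks the back face of the α-carbon while Br⁻ departs with the C–Br bonding pair — a single concerted displacement through a pentacoordinate transition state.
Total: 1 elementary step.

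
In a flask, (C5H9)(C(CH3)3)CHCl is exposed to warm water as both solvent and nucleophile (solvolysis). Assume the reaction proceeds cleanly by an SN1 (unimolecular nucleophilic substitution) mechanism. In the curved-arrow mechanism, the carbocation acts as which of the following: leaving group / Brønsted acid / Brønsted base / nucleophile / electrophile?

Step 3: Nucleophilic capture: the oxygen of H2O bonds to the cationic carbon, producing an oxonium-ion intermediate.
The carbocation accepts an electron pair into an empty or π* orbital — it is the electrophile.

electrophile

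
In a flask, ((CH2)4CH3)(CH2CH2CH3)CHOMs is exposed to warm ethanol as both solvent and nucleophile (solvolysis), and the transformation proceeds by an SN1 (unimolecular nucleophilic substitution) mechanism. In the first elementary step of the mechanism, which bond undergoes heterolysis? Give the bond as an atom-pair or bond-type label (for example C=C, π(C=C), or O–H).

C–O

Step 1: Rate-determining heterolysis of the C–O bond gives MsO⁻ and a secondary carbocation.
The bond broken in this step is the C–O bond.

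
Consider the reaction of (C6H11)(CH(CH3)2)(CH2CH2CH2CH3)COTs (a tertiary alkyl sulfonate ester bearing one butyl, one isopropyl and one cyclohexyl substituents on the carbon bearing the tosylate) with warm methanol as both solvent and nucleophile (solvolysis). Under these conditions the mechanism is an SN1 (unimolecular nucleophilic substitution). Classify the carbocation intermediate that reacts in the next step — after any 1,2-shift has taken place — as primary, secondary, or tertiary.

tertiary

Step 1: The C–O bond breaks with both electrons going to the tosylate; TsO⁻ leaves and a tertiary carbocation remains.
No single 1,2-shift to an adjacent carbon would give a more-substituted cation, so no rearrangement occurs.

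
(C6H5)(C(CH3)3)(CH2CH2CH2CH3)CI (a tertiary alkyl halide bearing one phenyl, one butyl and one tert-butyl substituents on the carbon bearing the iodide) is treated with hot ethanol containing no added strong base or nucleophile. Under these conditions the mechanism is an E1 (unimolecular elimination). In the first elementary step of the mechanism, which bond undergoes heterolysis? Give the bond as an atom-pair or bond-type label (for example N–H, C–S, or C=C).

Step 1: Rate-determining heterolysis of the C–I bond gives I⁻ and a tertiary carbocation.
The bond broken in this step is the C–I bond.

C–I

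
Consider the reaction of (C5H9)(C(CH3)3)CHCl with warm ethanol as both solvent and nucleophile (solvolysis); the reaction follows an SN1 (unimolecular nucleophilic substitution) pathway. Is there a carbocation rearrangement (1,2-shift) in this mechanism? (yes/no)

yes

The first-formed carbocation is secondary.
The adjacent cyclopentyl carbon already bears 2 other carbon substituents and has a hydrogen to migrate; after a 1,2-hydride shift from that carbon the positive charge sits on a tertiary centre.
Tertiary is more stable than secondary, so the shift occurs.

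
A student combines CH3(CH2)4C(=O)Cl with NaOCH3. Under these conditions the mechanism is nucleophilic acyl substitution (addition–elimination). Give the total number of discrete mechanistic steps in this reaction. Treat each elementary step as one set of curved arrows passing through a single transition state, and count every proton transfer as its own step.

Step 1: Nucleophilic addition of CH3O⁻ to the acyl carbon breaks the π(C=O) bond and yields a tetrahedral, anionic intermediate.
Step 2: An oxygen lone pair re-forms the C=O π bond as the C–Cl σ-bond breaks; Cl⁻ is expelled.
Total: 2 elementary steps.

2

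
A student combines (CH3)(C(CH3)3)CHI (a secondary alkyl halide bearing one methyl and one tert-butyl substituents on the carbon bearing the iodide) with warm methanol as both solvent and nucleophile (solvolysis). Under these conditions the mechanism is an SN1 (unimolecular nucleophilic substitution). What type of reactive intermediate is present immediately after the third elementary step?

oxonium ion

Step 1: The C–I bond breaks with both electrons going to the iodide; I⁻ leaves and a secondary carbocation remains.
Step 2: A methyl group with its bonding pair migrates from the adjacent tert-butyl carbon to the cationic centre — a 1,2-methyl shift — upgrading the secondary cation to a tertiary one.
Step 3: Nucleophilic capture: the oxygen of CH3OH bonds to the cationic carbon, producing an oxonium-ion intermediate.
After step 3 the species present is an oxonium ion.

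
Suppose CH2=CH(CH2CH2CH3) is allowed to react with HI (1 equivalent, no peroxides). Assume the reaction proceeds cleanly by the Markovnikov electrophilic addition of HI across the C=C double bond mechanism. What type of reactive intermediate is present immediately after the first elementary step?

Step 1: Electrophilic addition begins with the π(C=C) electrons forming a bond to the proton of HI. Following Markovnikov's rule, the resulting cation is secondary. The H–I bond breaks heterolytically, releasing I⁻.
After step 1 the species present is a secondary carbocation.

secondary carbocation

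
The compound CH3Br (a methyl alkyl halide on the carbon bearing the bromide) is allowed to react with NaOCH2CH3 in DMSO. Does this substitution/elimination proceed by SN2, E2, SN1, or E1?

Conditions: a methyl substrate with a strong nucleophile in the polar aprotic solvent DMSO.
These conditions are the textbook signature of the SN2 pathway.
An unhindered substrate with a strong nucleophile in a polar aprotic solvent favours one-step backside displacement.

SN2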